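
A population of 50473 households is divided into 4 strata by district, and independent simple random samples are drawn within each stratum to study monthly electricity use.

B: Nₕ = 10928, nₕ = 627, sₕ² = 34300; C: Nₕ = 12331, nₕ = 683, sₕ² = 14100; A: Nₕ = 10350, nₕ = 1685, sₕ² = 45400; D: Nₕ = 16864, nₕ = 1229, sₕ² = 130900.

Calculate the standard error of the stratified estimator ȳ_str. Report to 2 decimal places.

3.94

Var(ȳ_str) = Σₕ Wₕ²(1 − fₕ)sₕ²/nₕ with Wₕ = Nₕ/N, N = 50473.
B: Wₕ = 0.21651180; term = 0.21651180²·(1 − 0.05737555)·34300/627 = 2.4172881.
C: Wₕ = 0.24430884; term = 0.24430884²·(1 − 0.05538886)·14100/683 = 1.163938.
A: Wₕ = 0.20506013; term = 0.20506013²·(1 − 0.16280193)·45400/1685 = 0.94852029.
D: Wₕ = 0.33411923; term = 0.33411923²·(1 − 0.07287713)·130900/1229 = 11.023716.
Sum = 15.553462.
SE = √(15.553462) = 3.94.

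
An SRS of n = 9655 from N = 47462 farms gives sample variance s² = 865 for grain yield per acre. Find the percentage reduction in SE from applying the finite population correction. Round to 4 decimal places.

f = n/N = 9655/47462 = 0.20342590.
SE_no-fpc = √(s²/n) = 0.29931737; SE_fpc = √((1−f)s²/n) = 0.26714374.
Ratio = √(1−f) = 0.89251000. Reduction = 100·(1 − 0.89251000) = 10.7490%.

10.7490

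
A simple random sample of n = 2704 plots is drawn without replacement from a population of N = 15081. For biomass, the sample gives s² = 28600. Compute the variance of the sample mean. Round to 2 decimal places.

Under SRS without replacement, Var(ȳ) = (1 − f)·s²/n with f = n/N = 2704/15081 = 0.17929846.
Var(ȳ) = (1 − 0.17929846)·28600/2704 = 0.82070154·10.576923 = 8.6804971.

8.68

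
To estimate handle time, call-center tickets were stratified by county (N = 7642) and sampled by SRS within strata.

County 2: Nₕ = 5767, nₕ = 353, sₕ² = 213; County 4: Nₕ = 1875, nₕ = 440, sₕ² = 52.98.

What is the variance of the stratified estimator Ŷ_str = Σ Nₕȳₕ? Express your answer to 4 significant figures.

1.916 × 10^7

Var(Ŷ_str) = Σₕ Nₕ²(1 − fₕ)sₕ²/nₕ.
County 2: 5767²·(1 − 353/5767)·213/353 = 1.8839662 × 10^7.
County 4: 1875²·(1 − 440/1875)·52.98/440 = 323975.71.
Sum = 1.9163638 × 10^7.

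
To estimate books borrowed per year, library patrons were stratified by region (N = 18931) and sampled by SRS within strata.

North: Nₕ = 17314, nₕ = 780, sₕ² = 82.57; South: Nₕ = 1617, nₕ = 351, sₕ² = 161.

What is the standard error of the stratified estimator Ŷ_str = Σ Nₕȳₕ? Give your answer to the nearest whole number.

Var(Ŷ_str) = Σₕ Nₕ²(1 − fₕ)sₕ²/nₕ.
North: 17314²·(1 − 780/17314)·82.57/780 = 3.0304214 × 10^7.
South: 1617²·(1 − 351/1617)·161/351 = 938993.28.
Sum = 3.1243207 × 10^7.
SE = √(3.1243207 × 10^7) = 5590.

5590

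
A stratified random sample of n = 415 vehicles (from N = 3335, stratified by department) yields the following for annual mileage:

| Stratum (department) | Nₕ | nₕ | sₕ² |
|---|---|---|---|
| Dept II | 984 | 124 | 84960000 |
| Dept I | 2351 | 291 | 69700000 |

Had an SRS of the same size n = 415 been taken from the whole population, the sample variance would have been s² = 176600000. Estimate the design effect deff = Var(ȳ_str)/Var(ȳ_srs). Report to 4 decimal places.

0.4198

Var(ȳ_str) = Σ Wₕ²(1−fₕ)sₕ²/nₕ with Wₕ = Nₕ/3335:
  Dept II: (984/3335)²·(1−124/984)·84960000/124 = 52130.836
  Dept I: (2351/3335)²·(1−291/2351)·69700000/291 = 104296.07
  → Var(ȳ_str) = 156426.91.
Var(ȳ_srs) = (1 − 415/3335)·176600000/415 = 372588.65.
deff = 156426.91 / 372588.65 = 0.4198.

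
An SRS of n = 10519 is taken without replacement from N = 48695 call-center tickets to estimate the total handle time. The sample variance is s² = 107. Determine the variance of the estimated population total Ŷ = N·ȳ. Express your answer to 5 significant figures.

Var(Ŷ) = N²·Var(ȳ) = N²·(1 − n/N)·s²/n.
f = 10519/48695 = 0.21601807; Var(ȳ) = 0.78398193·107/10519 = 0.0079747187.
Var(Ŷ) = 48695² · 0.0079747187 = 1.8909677 × 10^7.

1.8910 × 10^7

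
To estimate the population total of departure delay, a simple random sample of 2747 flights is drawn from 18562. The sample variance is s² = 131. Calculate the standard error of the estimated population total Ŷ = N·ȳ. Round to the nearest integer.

Var(Ŷ) = N²·Var(ȳ) = N²·(1 − n/N)·s²/n.
f = 2747/18562 = 0.14799052; Var(ȳ) = 0.85200948·131/2747 = 0.040630958.
Var(Ŷ) = 18562² · 0.040630958 = 1.3999309 × 10^7.
SE(Ŷ) = √(1.3999309 × 10^7) = 3742.

3742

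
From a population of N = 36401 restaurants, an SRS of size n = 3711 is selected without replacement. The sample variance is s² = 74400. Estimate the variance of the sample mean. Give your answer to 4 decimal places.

18.0046

Under SRS without replacement, Var(ȳ) = (1 − f)·s²/n with f = n/N = 3711/36401 = 0.10194775.
Var(ȳ) = (1 − 0.10194775)·74400/3711 = 0.89805225·20.048504 = 18.004605.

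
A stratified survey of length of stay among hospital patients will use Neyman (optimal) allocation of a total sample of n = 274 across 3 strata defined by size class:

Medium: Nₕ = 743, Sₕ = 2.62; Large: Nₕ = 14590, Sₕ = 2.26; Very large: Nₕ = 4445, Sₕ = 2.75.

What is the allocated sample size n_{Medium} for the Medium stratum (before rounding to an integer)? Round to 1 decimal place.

Neyman allocation: nₕ = n·NₕSₕ / Σⱼ NⱼSⱼ.
Σ NⱼSⱼ = 743·2.62 + 14590·2.26 + 4445·2.75 = 47143.81.
n_{Medium} = 274·743·2.62 / 47143.81 = 11.3.

11.3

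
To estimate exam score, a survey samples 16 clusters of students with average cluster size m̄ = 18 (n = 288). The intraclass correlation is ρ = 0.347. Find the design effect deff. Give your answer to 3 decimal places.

6.899

deff = 1 + (18 − 1)·0.347 = 1 + 5.899 = 6.899.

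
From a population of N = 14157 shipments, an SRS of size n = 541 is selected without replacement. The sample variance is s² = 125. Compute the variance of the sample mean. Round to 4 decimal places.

0.2222

Under SRS without replacement, Var(ȳ) = (1 − f)·s²/n with f = n/N = 541/14157 = 0.03821431.
Var(ȳ) = (1 − 0.03821431)·125/541 = 0.96178569·0.2310536 = 0.22222405.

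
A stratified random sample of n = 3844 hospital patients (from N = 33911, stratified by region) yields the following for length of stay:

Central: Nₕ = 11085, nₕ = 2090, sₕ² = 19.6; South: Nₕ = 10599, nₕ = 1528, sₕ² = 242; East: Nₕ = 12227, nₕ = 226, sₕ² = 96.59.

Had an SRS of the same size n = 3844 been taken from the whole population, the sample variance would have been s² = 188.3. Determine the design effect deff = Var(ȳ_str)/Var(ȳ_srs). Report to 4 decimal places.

1.5792

Var(ȳ_str) = Σ Wₕ²(1−fₕ)sₕ²/nₕ with Wₕ = Nₕ/33911:
  Central: (11085/33911)²·(1−2090/11085)·19.6/2090 = 8.1314025 × 10^-4
  South: (10599/33911)²·(1−1528/10599)·242/1528 = 0.013241308
  East: (12227/33911)²·(1−226/12227)·96.59/226 = 0.054535573
  → Var(ȳ_str) = 0.068590021.
Var(ȳ_srs) = (1 − 3844/33911)·188.3/3844 = 0.043432661.
deff = 0.068590021 / 0.043432661 = 1.5792.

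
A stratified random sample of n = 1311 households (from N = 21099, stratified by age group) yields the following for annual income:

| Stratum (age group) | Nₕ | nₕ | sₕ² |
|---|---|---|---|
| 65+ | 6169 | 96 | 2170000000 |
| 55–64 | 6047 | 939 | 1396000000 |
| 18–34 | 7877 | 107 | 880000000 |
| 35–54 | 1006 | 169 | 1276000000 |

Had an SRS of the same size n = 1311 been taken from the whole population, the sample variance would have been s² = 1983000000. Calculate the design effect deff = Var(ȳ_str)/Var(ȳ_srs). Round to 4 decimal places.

2.2208

Var(ȳ_str) = Σ Wₕ²(1−fₕ)sₕ²/nₕ with Wₕ = Nₕ/21099:
  65+: (6169/21099)²·(1−96/6169)·2170000000/96 = 1.9023166 × 10^6
  55–64: (6047/21099)²·(1−939/6047)·1396000000/939 = 103154.21
  18–34: (7877/21099)²·(1−107/7877)·880000000/107 = 1.1307251 × 10^6
  35–54: (1006/21099)²·(1−169/1006)·1276000000/169 = 14281.166
  → Var(ȳ_str) = 3.1504771 × 10^6.
Var(ȳ_srs) = (1 − 1311/21099)·1983000000/1311 = 1.4186003 × 10^6.
deff = (3.1504771 × 10^6) / (1.4186003 × 10^6) = 2.2208.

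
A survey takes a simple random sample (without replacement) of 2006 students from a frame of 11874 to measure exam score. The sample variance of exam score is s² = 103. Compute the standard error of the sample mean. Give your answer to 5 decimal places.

0.20657

Under SRS without replacement, Var(ȳ) = (1 − f)·s²/n with f = n/N = 2006/11874 = 0.16894054.
Var(ȳ) = (1 − 0.16894054)·103/2006 = 0.83105946·0.051345962 = 0.042671547.
SE(ȳ) = √(0.042671547) = 0.20657.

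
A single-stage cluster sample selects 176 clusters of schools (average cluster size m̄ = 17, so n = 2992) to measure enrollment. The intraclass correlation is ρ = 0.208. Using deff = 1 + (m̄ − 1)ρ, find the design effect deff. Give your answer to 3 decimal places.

deff = 1 + (17 − 1)·0.208 = 1 + 3.328 = 4.328.

4.328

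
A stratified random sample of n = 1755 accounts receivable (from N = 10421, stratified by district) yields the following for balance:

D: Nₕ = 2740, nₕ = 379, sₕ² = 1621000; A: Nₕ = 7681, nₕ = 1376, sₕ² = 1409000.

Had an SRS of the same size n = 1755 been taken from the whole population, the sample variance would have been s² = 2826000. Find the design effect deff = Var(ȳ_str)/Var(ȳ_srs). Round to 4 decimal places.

Var(ȳ_str) = Σ Wₕ²(1−fₕ)sₕ²/nₕ with Wₕ = Nₕ/10421:
  D: (2740/10421)²·(1−379/2740)·1621000/379 = 254.78365
  A: (7681/10421)²·(1−1376/7681)·1409000/1376 = 456.64281
  → Var(ȳ_str) = 711.42646.
Var(ȳ_srs) = (1 − 1755/10421)·2826000/1755 = 1339.0732.
deff = 711.42646 / 1339.0732 = 0.5313.

0.5313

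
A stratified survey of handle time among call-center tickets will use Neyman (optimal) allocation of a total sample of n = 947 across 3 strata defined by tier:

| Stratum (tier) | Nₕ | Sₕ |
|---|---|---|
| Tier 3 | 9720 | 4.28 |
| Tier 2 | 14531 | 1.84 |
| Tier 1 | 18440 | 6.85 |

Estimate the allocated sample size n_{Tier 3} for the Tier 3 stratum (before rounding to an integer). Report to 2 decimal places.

202.39

Neyman allocation: nₕ = n·NₕSₕ / Σⱼ NⱼSⱼ.
Σ NⱼSⱼ = 9720·4.28 + 14531·1.84 + 18440·6.85 = 194652.64.
n_{Tier 3} = 947·9720·4.28 / 194652.64 = 202.39.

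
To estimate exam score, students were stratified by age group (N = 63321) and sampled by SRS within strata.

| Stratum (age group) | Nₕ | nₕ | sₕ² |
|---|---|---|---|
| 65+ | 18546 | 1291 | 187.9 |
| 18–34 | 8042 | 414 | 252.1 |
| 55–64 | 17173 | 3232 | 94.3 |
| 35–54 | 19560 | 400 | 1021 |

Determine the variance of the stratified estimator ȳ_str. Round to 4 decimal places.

0.2613

Var(ȳ_str) = Σₕ Wₕ²(1 − fₕ)sₕ²/nₕ with Wₕ = Nₕ/N, N = 63321.
65+: Wₕ = 0.29288862; term = 0.29288862²·(1 − 0.06961070)·187.9/1291 = 0.011616364.
18–34: Wₕ = 0.12700368; term = 0.12700368²·(1 − 0.05147973)·252.1/414 = 0.0093164773.
55–64: Wₕ = 0.27120545; term = 0.27120545²·(1 − 0.18820241)·94.3/3232 = 0.0017421474.
35–54: Wₕ = 0.30890226; term = 0.30890226²·(1 − 0.02044990)·1021/400 = 0.2385803.
Sum = 0.26125529.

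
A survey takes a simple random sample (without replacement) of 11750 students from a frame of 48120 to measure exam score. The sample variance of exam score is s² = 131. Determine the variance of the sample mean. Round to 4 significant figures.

0.008427

Under SRS without replacement, Var(ȳ) = (1 − f)·s²/n with f = n/N = 11750/48120 = 0.24418121.
Var(ȳ) = (1 − 0.24418121)·131/11750 = 0.75581879·0.011148936 = 0.0084265754.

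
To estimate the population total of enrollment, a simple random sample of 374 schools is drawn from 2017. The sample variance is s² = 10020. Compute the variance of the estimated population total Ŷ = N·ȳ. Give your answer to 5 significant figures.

Var(Ŷ) = N²·Var(ȳ) = N²·(1 − n/N)·s²/n.
f = 374/2017 = 0.18542390; Var(ȳ) = 0.81457610·10020/374 = 21.82367.
Var(Ŷ) = 2017² · 21.82367 = 8.8784997 × 10^7.

8.8785 × 10^7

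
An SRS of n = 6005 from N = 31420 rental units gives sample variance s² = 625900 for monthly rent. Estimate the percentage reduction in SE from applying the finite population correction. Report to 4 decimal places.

10.0623

f = n/N = 6005/31420 = 0.19112031.
SE_no-fpc = √(s²/n) = 10.2093; SE_fpc = √((1−f)s²/n) = 9.1820137.
Ratio = √(1−f) = 0.89937739. Reduction = 100·(1 − 0.89937739) = 10.0623%.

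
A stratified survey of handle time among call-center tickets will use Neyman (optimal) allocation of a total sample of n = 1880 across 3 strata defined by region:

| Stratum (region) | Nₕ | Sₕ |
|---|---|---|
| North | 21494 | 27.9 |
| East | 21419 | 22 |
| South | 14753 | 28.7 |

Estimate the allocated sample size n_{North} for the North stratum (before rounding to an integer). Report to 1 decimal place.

754.5

Neyman allocation: nₕ = n·NₕSₕ / Σⱼ NⱼSⱼ.
Σ NⱼSⱼ = 21494·27.9 + 21419·22 + 14753·28.7 = 1.4943117 × 10^6.
n_{North} = 1880·21494·27.9 / (1.4943117 × 10^6) = 754.5.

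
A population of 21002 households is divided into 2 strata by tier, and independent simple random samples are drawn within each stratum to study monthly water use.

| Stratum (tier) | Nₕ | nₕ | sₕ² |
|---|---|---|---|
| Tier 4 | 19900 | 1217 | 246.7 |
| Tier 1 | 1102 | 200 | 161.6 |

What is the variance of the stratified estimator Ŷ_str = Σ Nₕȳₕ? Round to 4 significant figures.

7.617 × 10^7

Var(Ŷ_str) = Σₕ Nₕ²(1 − fₕ)sₕ²/nₕ.
Tier 4: 19900²·(1 − 1217/19900)·246.7/1217 = 7.5366485 × 10^7.
Tier 1: 1102²·(1 − 200/1102)·161.6/200 = 803155.23.
Sum = 7.616964 × 10^7.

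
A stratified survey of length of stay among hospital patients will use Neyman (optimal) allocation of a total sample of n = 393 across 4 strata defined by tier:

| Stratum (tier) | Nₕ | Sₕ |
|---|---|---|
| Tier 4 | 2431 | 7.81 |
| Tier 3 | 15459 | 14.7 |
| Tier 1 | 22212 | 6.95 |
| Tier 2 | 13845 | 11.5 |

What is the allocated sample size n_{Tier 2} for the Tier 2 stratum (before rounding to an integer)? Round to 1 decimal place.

Neyman allocation: nₕ = n·NₕSₕ / Σⱼ NⱼSⱼ.
Σ NⱼSⱼ = 2431·7.81 + 15459·14.7 + 22212·6.95 + 13845·11.5 = 559824.31.
n_{Tier 2} = 393·13845·11.5 / 559824.31 = 111.8.

111.8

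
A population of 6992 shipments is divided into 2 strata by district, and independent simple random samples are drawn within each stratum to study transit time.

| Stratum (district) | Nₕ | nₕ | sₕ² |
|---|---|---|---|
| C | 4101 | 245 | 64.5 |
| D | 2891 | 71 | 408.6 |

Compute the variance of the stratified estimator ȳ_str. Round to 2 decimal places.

Var(ȳ_str) = Σₕ Wₕ²(1 − fₕ)sₕ²/nₕ with Wₕ = Nₕ/N, N = 6992.
C: Wₕ = 0.58652746; term = 0.58652746²·(1 − 0.05974153)·64.5/245 = 0.085156457.
D: Wₕ = 0.41347254; term = 0.41347254²·(1 − 0.02455898)·408.6/71 = 0.95969752.
Sum = 1.044854.

1.04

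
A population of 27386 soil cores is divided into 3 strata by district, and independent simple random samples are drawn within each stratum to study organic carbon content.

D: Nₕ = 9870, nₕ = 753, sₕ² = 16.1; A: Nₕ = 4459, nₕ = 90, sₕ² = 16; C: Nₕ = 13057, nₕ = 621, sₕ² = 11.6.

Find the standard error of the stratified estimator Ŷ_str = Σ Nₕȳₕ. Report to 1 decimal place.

2901.8

Var(Ŷ_str) = Σₕ Nₕ²(1 − fₕ)sₕ²/nₕ.
D: 9870²·(1 − 753/9870)·16.1/753 = 1.9239776 × 10^6.
A: 4459²·(1 − 90/4459)·16/90 = 3.4633548 × 10^6.
C: 13057²·(1 − 621/13057)·11.6/621 = 3.0331264 × 10^6.
Sum = 8.4204588 × 10^6.
SE = √(8.4204588 × 10^6) = 2901.8.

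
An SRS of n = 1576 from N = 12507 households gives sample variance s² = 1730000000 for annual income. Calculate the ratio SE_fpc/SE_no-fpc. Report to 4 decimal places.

f = n/N = 1576/12507 = 0.12600943.
SE_no-fpc = √(s²/n) = 1047.7193; SE_fpc = √((1−f)s²/n) = 979.48619.
Ratio = √(1−f) = 0.93487463.

0.9349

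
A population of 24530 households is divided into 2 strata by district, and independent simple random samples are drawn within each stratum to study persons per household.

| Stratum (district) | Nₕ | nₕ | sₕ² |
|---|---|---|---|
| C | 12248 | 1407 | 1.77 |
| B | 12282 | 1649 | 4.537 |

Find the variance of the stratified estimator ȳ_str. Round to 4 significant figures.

8.747 × 10^-4

Var(ȳ_str) = Σₕ Wₕ²(1 − fₕ)sₕ²/nₕ with Wₕ = Nₕ/N, N = 24530.
C: Wₕ = 0.49930697; term = 0.49930697²·(1 − 0.11487590)·1.77/1407 = 2.7759945 × 10^-4.
B: Wₕ = 0.50069303; term = 0.50069303²·(1 − 0.13426152)·4.537/1649 = 5.9714243 × 10^-4.
Sum = 8.7474188 × 10^-4.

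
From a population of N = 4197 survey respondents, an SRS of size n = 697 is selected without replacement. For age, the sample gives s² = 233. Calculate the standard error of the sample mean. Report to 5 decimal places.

Under SRS without replacement, Var(ȳ) = (1 − f)·s²/n with f = n/N = 697/4197 = 0.16607100.
Var(ȳ) = (1 − 0.16607100)·233/697 = 0.83392900·0.33428981 = 0.27877397.
SE(ȳ) = √(0.27877397) = 0.52799.

0.52799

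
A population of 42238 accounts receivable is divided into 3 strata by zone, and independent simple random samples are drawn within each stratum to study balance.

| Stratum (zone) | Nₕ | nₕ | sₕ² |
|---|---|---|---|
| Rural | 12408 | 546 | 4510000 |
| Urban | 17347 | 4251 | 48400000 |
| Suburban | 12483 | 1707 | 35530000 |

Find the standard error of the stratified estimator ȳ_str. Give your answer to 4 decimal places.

60.8330

Var(ȳ_str) = Σₕ Wₕ²(1 − fₕ)sₕ²/nₕ with Wₕ = Nₕ/N, N = 42238.
Rural: Wₕ = 0.29376391; term = 0.29376391²·(1 − 0.04400387)·4510000/546 = 681.45458.
Urban: Wₕ = 0.41069653; term = 0.41069653²·(1 − 0.24505678)·48400000/4251 = 1449.8084.
Suburban: Wₕ = 0.29553956; term = 0.29553956²·(1 − 0.13674597)·35530000/1707 = 1569.3924.
Sum = 3700.6554.
SE = √(3700.6554) = 60.8330.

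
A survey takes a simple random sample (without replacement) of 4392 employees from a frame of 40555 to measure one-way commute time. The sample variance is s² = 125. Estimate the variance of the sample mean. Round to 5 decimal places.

Under SRS without replacement, Var(ȳ) = (1 − f)·s²/n with f = n/N = 4392/40555 = 0.10829737.
Var(ȳ) = (1 − 0.10829737)·125/4392 = 0.89170263·0.028460838 = 0.025378604.

0.02538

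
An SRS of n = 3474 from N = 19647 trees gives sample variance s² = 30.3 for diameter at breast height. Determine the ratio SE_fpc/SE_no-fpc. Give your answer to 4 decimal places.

f = n/N = 3474/19647 = 0.17682089.
SE_no-fpc = √(s²/n) = 0.093391297; SE_fpc = √((1−f)s²/n) = 0.084733194.
Ratio = √(1−f) = 0.90729219.

0.9073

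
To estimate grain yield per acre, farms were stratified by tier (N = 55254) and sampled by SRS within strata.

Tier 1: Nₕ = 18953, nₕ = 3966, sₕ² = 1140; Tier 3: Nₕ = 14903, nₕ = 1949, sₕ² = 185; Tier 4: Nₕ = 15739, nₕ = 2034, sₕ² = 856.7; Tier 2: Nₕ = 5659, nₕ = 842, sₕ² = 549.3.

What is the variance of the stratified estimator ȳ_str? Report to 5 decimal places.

Var(ȳ_str) = Σₕ Wₕ²(1 − fₕ)sₕ²/nₕ with Wₕ = Nₕ/N, N = 55254.
Tier 1: Wₕ = 0.34301589; term = 0.34301589²·(1 − 0.20925447)·1140/3966 = 0.026743446.
Tier 3: Wₕ = 0.26971803; term = 0.26971803²·(1 − 0.13077904)·185/1949 = 0.0060021941.
Tier 4: Wₕ = 0.28484816; term = 0.28484816²·(1 − 0.12923312)·856.7/2034 = 0.029758192.
Tier 2: Wₕ = 0.10241792; term = 0.10241792²·(1 − 0.14878954)·549.3/842 = 0.0058248722.
Sum = 0.068328704.

0.06833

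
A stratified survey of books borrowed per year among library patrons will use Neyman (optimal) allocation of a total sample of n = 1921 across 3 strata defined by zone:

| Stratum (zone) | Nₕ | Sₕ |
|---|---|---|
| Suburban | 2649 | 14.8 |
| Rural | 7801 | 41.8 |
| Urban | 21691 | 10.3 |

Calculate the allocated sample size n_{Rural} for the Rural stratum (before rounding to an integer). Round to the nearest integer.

Neyman allocation: nₕ = n·NₕSₕ / Σⱼ NⱼSⱼ.
Σ NⱼSⱼ = 2649·14.8 + 7801·41.8 + 21691·10.3 = 588704.3.
n_{Rural} = 1921·7801·41.8 / 588704.3 = 1064.

1064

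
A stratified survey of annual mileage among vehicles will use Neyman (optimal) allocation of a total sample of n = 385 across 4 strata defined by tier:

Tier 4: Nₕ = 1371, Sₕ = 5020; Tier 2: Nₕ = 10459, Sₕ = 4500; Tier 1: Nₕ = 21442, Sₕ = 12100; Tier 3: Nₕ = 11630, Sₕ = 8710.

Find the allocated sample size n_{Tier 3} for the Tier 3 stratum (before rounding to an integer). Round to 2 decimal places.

Neyman allocation: nₕ = n·NₕSₕ / Σⱼ NⱼSⱼ.
Σ NⱼSⱼ = 1371·5020 + 10459·4500 + 21442·12100 + 11630·8710 = 4.1469342 × 10^8.
n_{Tier 3} = 385·11630·8710 / (4.1469342 × 10^8) = 94.04.

94.04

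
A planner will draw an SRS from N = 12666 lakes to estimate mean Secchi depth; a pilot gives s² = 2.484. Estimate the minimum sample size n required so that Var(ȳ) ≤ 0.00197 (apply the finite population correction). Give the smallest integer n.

Without fpc, n₀ = s²/D = 2.484/0.00197 = 1260.9137.
With fpc, (1 − n/N)·s²/n ≤ D requires n ≥ n₀/(1 + n₀/N) = 1260.9137/(1 + 1260.9137/12666) = 1146.7532.
Rounding up, n = 1147.

1147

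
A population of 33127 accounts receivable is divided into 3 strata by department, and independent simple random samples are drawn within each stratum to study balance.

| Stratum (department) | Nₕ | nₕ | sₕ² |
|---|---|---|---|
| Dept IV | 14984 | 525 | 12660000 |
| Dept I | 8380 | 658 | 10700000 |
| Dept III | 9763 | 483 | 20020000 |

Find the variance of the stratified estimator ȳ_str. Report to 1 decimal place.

9141.7

Var(ȳ_str) = Σₕ Wₕ²(1 − fₕ)sₕ²/nₕ with Wₕ = Nₕ/N, N = 33127.
Dept IV: Wₕ = 0.45231986; term = 0.45231986²·(1 − 0.03503737)·12660000/525 = 4760.7591.
Dept I: Wₕ = 0.25296586; term = 0.25296586²·(1 − 0.07852029)·10700000/658 = 958.88712.
Dept III: Wₕ = 0.29471428; term = 0.29471428²·(1 − 0.04947250)·20020000/483 = 3422.0314.
Sum = 9141.6776.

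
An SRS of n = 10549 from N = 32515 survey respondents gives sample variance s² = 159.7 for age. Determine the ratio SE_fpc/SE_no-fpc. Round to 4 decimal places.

f = n/N = 10549/32515 = 0.32443488.
SE_no-fpc = √(s²/n) = 0.12304014; SE_fpc = √((1−f)s²/n) = 0.1011301.
Ratio = √(1−f) = 0.82192769.

0.8219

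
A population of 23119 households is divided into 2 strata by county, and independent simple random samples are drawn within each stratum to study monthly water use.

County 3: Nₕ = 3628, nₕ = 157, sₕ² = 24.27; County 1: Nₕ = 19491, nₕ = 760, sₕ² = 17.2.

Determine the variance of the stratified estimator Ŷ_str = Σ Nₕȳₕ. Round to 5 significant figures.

Var(Ŷ_str) = Σₕ Nₕ²(1 − fₕ)sₕ²/nₕ.
County 3: 3628²·(1 − 157/3628)·24.27/157 = 1.9466686 × 10^6.
County 1: 19491²·(1 − 760/19491)·17.2/760 = 8.2624708 × 10^6.
Sum = 1.0209139 × 10^7.

1.0209 × 10^7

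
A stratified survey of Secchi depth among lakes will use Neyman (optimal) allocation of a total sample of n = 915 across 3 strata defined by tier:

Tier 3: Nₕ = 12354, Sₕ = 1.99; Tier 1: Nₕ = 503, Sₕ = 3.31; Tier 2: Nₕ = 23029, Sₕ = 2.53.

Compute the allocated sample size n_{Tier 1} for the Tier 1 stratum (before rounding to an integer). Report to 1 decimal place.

Neyman allocation: nₕ = n·NₕSₕ / Σⱼ NⱼSⱼ.
Σ NⱼSⱼ = 12354·1.99 + 503·3.31 + 23029·2.53 = 84512.76.
n_{Tier 1} = 915·503·3.31 / 84512.76 = 18.0.

18.0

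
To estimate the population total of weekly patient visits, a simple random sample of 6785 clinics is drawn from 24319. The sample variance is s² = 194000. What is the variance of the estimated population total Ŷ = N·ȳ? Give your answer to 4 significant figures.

Var(Ŷ) = N²·Var(ȳ) = N²·(1 − n/N)·s²/n.
f = 6785/24319 = 0.27899996; Var(ȳ) = 0.72100004·194000/6785 = 20.615182.
Var(Ŷ) = 24319² · 20.615182 = 1.2192102 × 10^10.

1.219 × 10^10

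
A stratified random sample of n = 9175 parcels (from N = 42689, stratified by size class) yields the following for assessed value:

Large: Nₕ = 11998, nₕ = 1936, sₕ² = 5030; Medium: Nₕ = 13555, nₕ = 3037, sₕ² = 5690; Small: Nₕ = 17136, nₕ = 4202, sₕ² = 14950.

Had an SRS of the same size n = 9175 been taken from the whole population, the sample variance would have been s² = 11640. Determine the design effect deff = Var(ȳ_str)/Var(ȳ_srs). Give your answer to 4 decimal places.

0.7544

Var(ȳ_str) = Σ Wₕ²(1−fₕ)sₕ²/nₕ with Wₕ = Nₕ/42689:
  Large: (11998/42689)²·(1−1936/11998)·5030/1936 = 0.17211703
  Medium: (13555/42689)²·(1−3037/13555)·5690/3037 = 0.1465778
  Small: (17136/42689)²·(1−4202/17136)·14950/4202 = 0.43270857
  → Var(ȳ_str) = 0.7514034.
Var(ȳ_srs) = (1 − 9175/42689)·11640/9175 = 0.99599508.
deff = 0.7514034 / 0.99599508 = 0.7544.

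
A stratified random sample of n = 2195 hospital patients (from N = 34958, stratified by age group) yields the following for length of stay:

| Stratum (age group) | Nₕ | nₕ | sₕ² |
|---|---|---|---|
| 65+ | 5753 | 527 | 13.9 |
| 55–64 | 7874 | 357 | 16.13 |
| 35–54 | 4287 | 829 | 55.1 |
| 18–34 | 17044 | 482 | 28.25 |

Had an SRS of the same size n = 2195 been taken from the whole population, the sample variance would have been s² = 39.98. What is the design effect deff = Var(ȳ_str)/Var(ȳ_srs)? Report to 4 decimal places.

Var(ȳ_str) = Σ Wₕ²(1−fₕ)sₕ²/nₕ with Wₕ = Nₕ/34958:
  65+: (5753/34958)²·(1−527/5753)·13.9/527 = 6.4889557 × 10^-4
  55–64: (7874/34958)²·(1−357/7874)·16.13/357 = 0.0021883307
  35–54: (4287/34958)²·(1−829/4287)·55.1/829 = 8.062735 × 10^-4
  18–34: (17044/34958)²·(1−482/17044)·28.25/482 = 0.013538251
  → Var(ȳ_str) = 0.017181751.
Var(ȳ_srs) = (1 − 2195/34958)·39.98/2195 = 0.017070465.
deff = 0.017181751 / 0.017070465 = 1.0065.

1.0065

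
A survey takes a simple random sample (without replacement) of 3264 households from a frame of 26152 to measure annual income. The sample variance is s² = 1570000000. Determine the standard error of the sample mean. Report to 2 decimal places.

Under SRS without replacement, Var(ȳ) = (1 − f)·s²/n with f = n/N = 3264/26152 = 0.12480881.
Var(ȳ) = (1 − 0.12480881)·1570000000/3264 = 0.87519119·481004.9 = 420971.25.
SE(ȳ) = √(420971.25) = 648.82.

648.82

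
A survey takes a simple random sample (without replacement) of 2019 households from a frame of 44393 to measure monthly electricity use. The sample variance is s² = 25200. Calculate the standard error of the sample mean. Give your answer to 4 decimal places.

Under SRS without replacement, Var(ȳ) = (1 − f)·s²/n with f = n/N = 2019/44393 = 0.04548014.
Var(ȳ) = (1 − 0.04548014)·25200/2019 = 0.95451986·12.481426 = 11.913769.
SE(ȳ) = √(11.913769) = 3.4516.

3.4516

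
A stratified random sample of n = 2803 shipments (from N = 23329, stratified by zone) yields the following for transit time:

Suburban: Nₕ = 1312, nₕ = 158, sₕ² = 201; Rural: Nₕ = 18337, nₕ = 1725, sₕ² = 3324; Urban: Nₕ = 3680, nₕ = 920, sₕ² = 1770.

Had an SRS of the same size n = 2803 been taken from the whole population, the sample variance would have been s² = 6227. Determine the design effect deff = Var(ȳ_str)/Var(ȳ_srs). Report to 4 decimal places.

Var(ȳ_str) = Σ Wₕ²(1−fₕ)sₕ²/nₕ with Wₕ = Nₕ/23329:
  Suburban: (1312/23329)²·(1−158/1312)·201/158 = 0.0035390473
  Rural: (18337/23329)²·(1−1725/18337)·3324/1725 = 1.0785242
  Urban: (3680/23329)²·(1−920/3680)·1770/920 = 0.0359046
  → Var(ȳ_str) = 1.1179678.
Var(ȳ_srs) = (1 − 2803/23329)·6227/2803 = 1.9546273.
deff = 1.1179678 / 1.9546273 = 0.5720.

0.5720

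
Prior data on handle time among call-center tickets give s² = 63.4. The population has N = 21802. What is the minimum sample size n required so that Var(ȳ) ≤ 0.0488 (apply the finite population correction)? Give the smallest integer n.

Without fpc, n₀ = s²/D = 63.4/0.0488 = 1299.1803.
With fpc, (1 − n/N)·s²/n ≤ D requires n ≥ n₀/(1 + n₀/N) = 1299.1803/(1 + 1299.1803/21802) = 1226.1161.
Rounding up, n = 1227.

1227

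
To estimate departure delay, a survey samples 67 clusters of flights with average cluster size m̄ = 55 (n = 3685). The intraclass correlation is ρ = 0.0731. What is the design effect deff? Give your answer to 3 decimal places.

deff = 1 + (55 − 1)·0.0731 = 1 + 3.9474 = 4.9474.

4.947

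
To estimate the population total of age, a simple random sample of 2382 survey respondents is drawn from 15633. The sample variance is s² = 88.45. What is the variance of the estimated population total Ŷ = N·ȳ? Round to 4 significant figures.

7.692 × 10^6

Var(Ŷ) = N²·Var(ȳ) = N²·(1 − n/N)·s²/n.
f = 2382/15633 = 0.15236999; Var(ȳ) = 0.84763001·88.45/2382 = 0.031474758.
Var(Ŷ) = 15633² · 0.031474758 = 7.6921378 × 10^6.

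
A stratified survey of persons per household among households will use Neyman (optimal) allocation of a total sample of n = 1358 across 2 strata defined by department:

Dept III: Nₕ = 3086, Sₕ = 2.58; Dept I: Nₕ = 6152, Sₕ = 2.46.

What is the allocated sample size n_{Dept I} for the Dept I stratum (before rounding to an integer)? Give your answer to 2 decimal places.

889.85

Neyman allocation: nₕ = n·NₕSₕ / Σⱼ NⱼSⱼ.
Σ NⱼSⱼ = 3086·2.58 + 6152·2.46 = 23095.8.
n_{Dept I} = 1358·6152·2.46 / 23095.8 = 889.85.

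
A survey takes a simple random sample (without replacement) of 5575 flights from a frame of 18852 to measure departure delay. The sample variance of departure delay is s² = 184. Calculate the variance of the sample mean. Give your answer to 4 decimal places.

Under SRS without replacement, Var(ȳ) = (1 − f)·s²/n with f = n/N = 5575/18852 = 0.29572459.
Var(ȳ) = (1 − 0.29572459)·184/5575 = 0.70427541·0.033004484 = 0.023244247.

0.0232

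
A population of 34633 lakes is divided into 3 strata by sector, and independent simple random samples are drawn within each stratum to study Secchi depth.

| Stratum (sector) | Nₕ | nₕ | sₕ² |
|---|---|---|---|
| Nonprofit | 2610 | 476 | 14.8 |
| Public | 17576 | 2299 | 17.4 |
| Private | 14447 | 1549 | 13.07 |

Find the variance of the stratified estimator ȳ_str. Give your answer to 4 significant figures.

Var(ȳ_str) = Σₕ Wₕ²(1 − fₕ)sₕ²/nₕ with Wₕ = Nₕ/N, N = 34633.
Nonprofit: Wₕ = 0.07536165; term = 0.07536165²·(1 − 0.18237548)·14.8/476 = 1.4438081 × 10^-4.
Public: Wₕ = 0.50749285; term = 0.50749285²·(1 − 0.13080337)·17.4/2299 = 0.0016942917.
Private: Wₕ = 0.41714550; term = 0.41714550²·(1 − 0.10721949)·13.07/1549 = 0.0013108228.
Sum = 0.0031494953.

0.003149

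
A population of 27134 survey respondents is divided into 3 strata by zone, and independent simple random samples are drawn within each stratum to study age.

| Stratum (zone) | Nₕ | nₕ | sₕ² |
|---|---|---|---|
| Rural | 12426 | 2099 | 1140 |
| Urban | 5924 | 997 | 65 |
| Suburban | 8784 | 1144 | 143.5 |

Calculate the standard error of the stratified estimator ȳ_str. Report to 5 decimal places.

0.32967

Var(ȳ_str) = Σₕ Wₕ²(1 − fₕ)sₕ²/nₕ with Wₕ = Nₕ/N, N = 27134.
Rural: Wₕ = 0.45794944; term = 0.45794944²·(1 − 0.16892001)·1140/2099 = 0.094660828.
Urban: Wₕ = 0.21832387; term = 0.21832387²·(1 − 0.16829845)·65/997 = 0.0025845692.
Suburban: Wₕ = 0.32372669; term = 0.32372669²·(1 − 0.13023679)·143.5/1144 = 0.011433624.
Sum = 0.10867902.
SE = √(0.10867902) = 0.32967.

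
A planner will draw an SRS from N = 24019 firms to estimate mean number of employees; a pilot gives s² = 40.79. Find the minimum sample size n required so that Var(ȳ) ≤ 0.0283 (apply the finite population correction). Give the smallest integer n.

Without fpc, n₀ = s²/D = 40.79/0.0283 = 1441.3428.
With fpc, (1 − n/N)·s²/n ≤ D requires n ≥ n₀/(1 + n₀/N) = 1441.3428/(1 + 1441.3428/24019) = 1359.7465.
Rounding up, n = 1360.

1360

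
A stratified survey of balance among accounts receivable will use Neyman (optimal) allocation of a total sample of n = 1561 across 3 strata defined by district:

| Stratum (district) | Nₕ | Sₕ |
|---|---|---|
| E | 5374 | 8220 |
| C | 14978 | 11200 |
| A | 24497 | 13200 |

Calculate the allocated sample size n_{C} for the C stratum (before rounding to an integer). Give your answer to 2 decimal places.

Neyman allocation: nₕ = n·NₕSₕ / Σⱼ NⱼSⱼ.
Σ NⱼSⱼ = 5374·8220 + 14978·11200 + 24497·13200 = 5.3528828 × 10^8.
n_{C} = 1561·14978·11200 / (5.3528828 × 10^8) = 489.20.

489.20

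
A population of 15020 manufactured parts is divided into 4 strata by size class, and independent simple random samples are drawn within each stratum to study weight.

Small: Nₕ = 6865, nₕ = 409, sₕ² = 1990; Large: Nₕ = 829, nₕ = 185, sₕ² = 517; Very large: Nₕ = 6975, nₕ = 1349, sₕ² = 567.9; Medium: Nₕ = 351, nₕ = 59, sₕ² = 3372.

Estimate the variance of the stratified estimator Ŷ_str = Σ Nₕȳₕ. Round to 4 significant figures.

Var(Ŷ_str) = Σₕ Nₕ²(1 − fₕ)sₕ²/nₕ.
Small: 6865²·(1 − 409/6865)·1990/409 = 2.1564224 × 10^8.
Large: 829²·(1 − 185/829)·517/185 = 1.491967 × 10^6.
Very large: 6975²·(1 − 1349/6975)·567.9/1349 = 1.6519765 × 10^7.
Medium: 351²·(1 − 59/351)·3372/59 = 5.8576784 × 10^6.
Sum = 2.3951165 × 10^8.

2.395 × 10^8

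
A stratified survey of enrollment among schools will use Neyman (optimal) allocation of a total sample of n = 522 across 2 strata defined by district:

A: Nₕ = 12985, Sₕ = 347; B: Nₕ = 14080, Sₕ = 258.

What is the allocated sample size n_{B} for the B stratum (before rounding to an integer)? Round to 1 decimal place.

233.0

Neyman allocation: nₕ = n·NₕSₕ / Σⱼ NⱼSⱼ.
Σ NⱼSⱼ = 12985·347 + 14080·258 = 8.138435 × 10^6.
n_{B} = 522·14080·258 / (8.138435 × 10^6) = 233.0.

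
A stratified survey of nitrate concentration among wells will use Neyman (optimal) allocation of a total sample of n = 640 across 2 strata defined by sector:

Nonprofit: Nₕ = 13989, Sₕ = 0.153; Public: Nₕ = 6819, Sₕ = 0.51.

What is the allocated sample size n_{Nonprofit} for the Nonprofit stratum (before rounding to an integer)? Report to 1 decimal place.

Neyman allocation: nₕ = n·NₕSₕ / Σⱼ NⱼSⱼ.
Σ NⱼSⱼ = 13989·0.153 + 6819·0.51 = 5618.007.
n_{Nonprofit} = 640·13989·0.153 / 5618.007 = 243.8.

243.8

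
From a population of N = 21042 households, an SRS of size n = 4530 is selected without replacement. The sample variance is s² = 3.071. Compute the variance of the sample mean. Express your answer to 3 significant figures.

5.32 × 10^-4

Under SRS without replacement, Var(ȳ) = (1 − f)·s²/n with f = n/N = 4530/21042 = 0.21528372.
Var(ȳ) = (1 − 0.21528372)·3.071/4530 = 0.78471628·6.7792494 × 10^-4 = 5.3197874 × 10^-4.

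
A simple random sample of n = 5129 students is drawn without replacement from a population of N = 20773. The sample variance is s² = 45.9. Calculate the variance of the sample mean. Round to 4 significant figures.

0.006740

Under SRS without replacement, Var(ȳ) = (1 − f)·s²/n with f = n/N = 5129/20773 = 0.24690704.
Var(ȳ) = (1 − 0.24690704)·45.9/5129 = 0.75309296·0.0089491129 = 0.0067395139.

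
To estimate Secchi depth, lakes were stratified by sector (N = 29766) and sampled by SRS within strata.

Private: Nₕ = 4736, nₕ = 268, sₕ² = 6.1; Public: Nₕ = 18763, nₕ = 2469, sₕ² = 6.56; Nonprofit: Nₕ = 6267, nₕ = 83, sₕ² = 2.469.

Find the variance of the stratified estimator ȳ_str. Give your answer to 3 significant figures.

Var(ȳ_str) = Σₕ Wₕ²(1 − fₕ)sₕ²/nₕ with Wₕ = Nₕ/N, N = 29766.
Private: Wₕ = 0.15910771; term = 0.15910771²·(1 − 0.05658784)·6.1/268 = 5.4359937 × 10^-4.
Public: Wₕ = 0.63035006; term = 0.63035006²·(1 − 0.13158877)·6.56/2469 = 9.1679405 × 10^-4.
Nonprofit: Wₕ = 0.21054223; term = 0.21054223²·(1 − 0.01324398)·2.469/83 = 0.0013011615.
Sum = 0.0027615549.

0.00276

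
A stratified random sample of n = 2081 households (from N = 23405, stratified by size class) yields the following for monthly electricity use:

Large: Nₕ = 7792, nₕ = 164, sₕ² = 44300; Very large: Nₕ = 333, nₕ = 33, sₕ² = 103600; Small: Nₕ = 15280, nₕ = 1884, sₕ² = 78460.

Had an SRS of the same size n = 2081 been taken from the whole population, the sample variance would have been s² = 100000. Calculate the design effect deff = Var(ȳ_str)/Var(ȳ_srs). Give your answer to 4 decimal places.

Var(ȳ_str) = Σ Wₕ²(1−fₕ)sₕ²/nₕ with Wₕ = Nₕ/23405:
  Large: (7792/23405)²·(1−164/7792)·44300/164 = 29.309082
  Very large: (333/23405)²·(1−33/333)·103600/33 = 0.57252442
  Small: (15280/23405)²·(1−1884/15280)·78460/1884 = 15.561398
  → Var(ȳ_str) = 45.443004.
Var(ȳ_srs) = (1 − 2081/23405)·100000/2081 = 43.781229.
deff = 45.443004 / 43.781229 = 1.0380.

1.0380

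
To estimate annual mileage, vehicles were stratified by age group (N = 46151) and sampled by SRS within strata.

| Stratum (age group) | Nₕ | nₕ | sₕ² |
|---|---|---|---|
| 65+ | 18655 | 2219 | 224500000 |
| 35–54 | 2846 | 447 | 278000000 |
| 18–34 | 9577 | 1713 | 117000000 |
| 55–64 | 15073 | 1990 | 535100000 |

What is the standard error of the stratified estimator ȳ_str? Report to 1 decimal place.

209.4

Var(ȳ_str) = Σₕ Wₕ²(1 − fₕ)sₕ²/nₕ with Wₕ = Nₕ/N, N = 46151.
65+: Wₕ = 0.40421659; term = 0.40421659²·(1 − 0.11894934)·224500000/2219 = 14564.252.
35–54: Wₕ = 0.06166714; term = 0.06166714²·(1 − 0.15706254)·278000000/447 = 1993.6099.
18–34: Wₕ = 0.20751446; term = 0.20751446²·(1 − 0.17886603)·117000000/1713 = 2415.123.
55–64: Wₕ = 0.32660181; term = 0.32660181²·(1 − 0.13202415)·535100000/1990 = 24895.834.
Sum = 43868.819.
SE = √(43868.819) = 209.4.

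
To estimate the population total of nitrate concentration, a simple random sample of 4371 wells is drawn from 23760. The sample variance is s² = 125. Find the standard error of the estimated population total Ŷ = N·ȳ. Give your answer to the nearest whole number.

Var(Ŷ) = N²·Var(ȳ) = N²·(1 − n/N)·s²/n.
f = 4371/23760 = 0.18396465; Var(ȳ) = 0.81603535·125/4371 = 0.023336632.
Var(Ŷ) = 23760² · 0.023336632 = 1.3174406 × 10^7.
SE(Ŷ) = √(1.3174406 × 10^7) = 3630.

3630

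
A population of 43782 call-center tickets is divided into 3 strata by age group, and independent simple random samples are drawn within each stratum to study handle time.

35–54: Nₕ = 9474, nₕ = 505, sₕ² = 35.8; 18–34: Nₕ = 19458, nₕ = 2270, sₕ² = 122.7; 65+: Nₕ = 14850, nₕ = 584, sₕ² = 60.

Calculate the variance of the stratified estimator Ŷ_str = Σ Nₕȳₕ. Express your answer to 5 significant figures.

Var(Ŷ_str) = Σₕ Nₕ²(1 − fₕ)sₕ²/nₕ.
35–54: 9474²·(1 − 505/9474)·35.8/505 = 6.0237793 × 10^6.
18–34: 19458²·(1 − 2270/19458)·122.7/2270 = 1.8077661 × 10^7.
65+: 14850²·(1 − 584/14850)·60/584 = 2.1765421 × 10^7.
Sum = 4.5866861 × 10^7.

4.5867 × 10^7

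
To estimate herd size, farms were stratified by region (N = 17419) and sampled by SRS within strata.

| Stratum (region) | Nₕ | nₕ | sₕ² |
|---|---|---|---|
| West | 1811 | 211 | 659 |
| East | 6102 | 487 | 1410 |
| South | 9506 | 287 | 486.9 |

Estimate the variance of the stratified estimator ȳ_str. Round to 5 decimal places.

0.84676

Var(ȳ_str) = Σₕ Wₕ²(1 − fₕ)sₕ²/nₕ with Wₕ = Nₕ/N, N = 17419.
West: Wₕ = 0.10396693; term = 0.10396693²·(1 − 0.11651022)·659/211 = 0.029825996.
East: Wₕ = 0.35030714; term = 0.35030714²·(1 − 0.07980990)·1410/487 = 0.32693821.
South: Wₕ = 0.54572593; term = 0.54572593²·(1 − 0.03019146)·486.9/287 = 0.4899966.
Sum = 0.84676081.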